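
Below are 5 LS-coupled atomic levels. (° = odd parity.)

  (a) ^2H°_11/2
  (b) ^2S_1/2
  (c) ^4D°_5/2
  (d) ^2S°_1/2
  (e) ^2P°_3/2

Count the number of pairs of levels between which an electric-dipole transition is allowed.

1

(a)–(b): forbidden (ΔL, ΔJ).
(a)–(c): forbidden (parity, ΔS, ΔL, ΔJ).
(a)–(d): forbidden (parity, ΔL, ΔJ).
(a)–(e): forbidden (parity, ΔL, ΔJ).
(b)–(c): forbidden (ΔS, ΔL, ΔJ).
(b)–(d): forbidden (ΔL).
(b)–(e): allowed.
(c)–(d): forbidden (parity, ΔS, ΔL, ΔJ).
(c)–(e): forbidden (parity, ΔS).
(d)–(e): forbidden (parity).
Allowed pairs: 1 of 10.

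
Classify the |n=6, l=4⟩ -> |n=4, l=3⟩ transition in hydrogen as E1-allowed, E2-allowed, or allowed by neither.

E1

Δl = 3 − 4 = -1; l_i + l_f = 7.
E1 (Δl = ±1): satisfied.
E2 (Δl = 0,±2, l_i+l_f ≥ 2): not satisfied.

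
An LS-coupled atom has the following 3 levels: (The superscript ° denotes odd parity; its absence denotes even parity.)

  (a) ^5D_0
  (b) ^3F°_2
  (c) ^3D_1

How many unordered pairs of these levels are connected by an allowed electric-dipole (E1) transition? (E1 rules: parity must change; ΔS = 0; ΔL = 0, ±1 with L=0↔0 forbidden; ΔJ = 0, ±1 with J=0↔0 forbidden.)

(a)–(b): forbidden (ΔS, ΔJ).
(a)–(c): forbidden (parity, ΔS).
(b)–(c): allowed.
Allowed pairs: 1 of 3.

1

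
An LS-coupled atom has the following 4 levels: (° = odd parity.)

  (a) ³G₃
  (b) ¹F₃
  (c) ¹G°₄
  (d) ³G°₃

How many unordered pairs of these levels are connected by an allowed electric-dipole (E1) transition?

(a)–(b): forbidden (parity, ΔS).
(a)–(c): forbidden (ΔS).
(a)–(d): allowed.
(b)–(c): allowed.
(b)–(d): forbidden (ΔS).
(c)–(d): forbidden (parity, ΔS).
Allowed pairs: 2 of 6.

2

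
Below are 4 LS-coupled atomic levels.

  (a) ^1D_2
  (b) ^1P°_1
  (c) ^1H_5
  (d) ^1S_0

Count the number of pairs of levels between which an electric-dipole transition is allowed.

(a)–(b): allowed.
(a)–(c): forbidden (parity, ΔL, ΔJ).
(a)–(d): forbidden (parity, ΔL, ΔJ).
(b)–(c): forbidden (ΔL, ΔJ).
(b)–(d): allowed.
(c)–(d): forbidden (parity, ΔL, ΔJ).
Allowed pairs: 2 of 6.

2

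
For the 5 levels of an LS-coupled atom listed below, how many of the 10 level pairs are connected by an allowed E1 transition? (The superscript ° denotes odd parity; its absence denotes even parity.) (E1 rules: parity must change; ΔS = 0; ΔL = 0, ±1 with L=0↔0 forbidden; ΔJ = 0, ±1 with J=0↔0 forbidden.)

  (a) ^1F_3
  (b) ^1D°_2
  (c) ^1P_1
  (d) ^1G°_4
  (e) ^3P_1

(a)–(b): allowed.
(a)–(c): forbidden (parity, ΔL, ΔJ).
(a)–(d): allowed.
(a)–(e): forbidden (parity, ΔS, ΔL, ΔJ).
(b)–(c): allowed.
(b)–(d): forbidden (parity, ΔL, ΔJ).
(b)–(e): forbidden (ΔS).
(c)–(d): forbidden (ΔL, ΔJ).
(c)–(e): forbidden (parity, ΔS).
(d)–(e): forbidden (ΔS, ΔL, ΔJ).
Allowed pairs: 3 of 10.

3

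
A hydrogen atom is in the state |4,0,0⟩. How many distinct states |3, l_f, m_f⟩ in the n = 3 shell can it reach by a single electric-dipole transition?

E1 requires Δl = ±1, so l_f ∈ {-1, 1}; with 0 ≤ l_f ≤ n_f−1 = 2, the allowed l_f values are {1}.
For l_f = 1: m_f ∈ {m_i−1, m_i, m_i+1} ∩ [−1, 1] = {-1, 0, 1} → 3 states.
Total: 3.

3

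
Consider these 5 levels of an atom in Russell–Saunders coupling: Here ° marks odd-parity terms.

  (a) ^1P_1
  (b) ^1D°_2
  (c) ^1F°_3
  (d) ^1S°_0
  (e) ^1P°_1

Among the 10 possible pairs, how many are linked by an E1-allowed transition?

3

(a)–(b): allowed.
(a)–(c): forbidden (ΔL, ΔJ).
(a)–(d): allowed.
(a)–(e): allowed.
(b)–(c): forbidden (parity).
(b)–(d): forbidden (parity, ΔL, ΔJ).
(b)–(e): forbidden (parity).
(c)–(d): forbidden (parity, ΔL, ΔJ).
(c)–(e): forbidden (parity, ΔL, ΔJ).
(d)–(e): forbidden (parity).
Allowed pairs: 3 of 10.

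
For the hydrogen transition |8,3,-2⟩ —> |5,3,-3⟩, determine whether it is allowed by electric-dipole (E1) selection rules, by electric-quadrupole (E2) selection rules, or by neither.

Δl = 3 − 3 = +0; l_i + l_f = 6.
Δm_l = -1.
E1 (Δl = ±1, |Δm_l| ≤ 1): not satisfied.
E2 (Δl = 0,±2, l_i+l_f ≥ 2, |Δm_l| ≤ 2): satisfied.

E2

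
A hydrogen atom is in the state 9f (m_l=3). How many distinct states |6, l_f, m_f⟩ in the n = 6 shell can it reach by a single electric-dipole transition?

E1 requires Δl = ±1, so l_f ∈ {2, 4}; with 0 ≤ l_f ≤ n_f−1 = 5, the allowed l_f values are {2, 4}.
For l_f = 2: m_f ∈ {m_i−1, m_i, m_i+1} ∩ [−2, 2] = {2} → 1 state.
For l_f = 4: m_f ∈ {m_i−1, m_i, m_i+1} ∩ [−4, 4] = {2, 3, 4} → 3 states.
Total: 4.

4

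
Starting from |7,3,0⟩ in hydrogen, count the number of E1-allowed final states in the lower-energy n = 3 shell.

3

E1 requires Δl = ±1, so l_f ∈ {2, 4}; with 0 ≤ l_f ≤ n_f−1 = 2, the allowed l_f values are {2}.
For l_f = 2: m_f ∈ {m_i−1, m_i, m_i+1} ∩ [−2, 2] = {-1, 0, 1} → 3 states.
Total: 3.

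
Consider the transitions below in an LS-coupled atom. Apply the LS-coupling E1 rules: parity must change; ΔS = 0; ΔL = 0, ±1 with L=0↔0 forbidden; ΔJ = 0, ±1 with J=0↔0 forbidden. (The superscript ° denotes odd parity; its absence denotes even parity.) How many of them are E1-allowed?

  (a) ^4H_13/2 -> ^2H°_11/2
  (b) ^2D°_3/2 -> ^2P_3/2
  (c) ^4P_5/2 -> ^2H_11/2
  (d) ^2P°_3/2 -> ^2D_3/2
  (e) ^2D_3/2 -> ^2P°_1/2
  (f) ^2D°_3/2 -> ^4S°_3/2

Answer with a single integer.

3

(a) forbidden (ΔS fails)
(b) allowed
(c) forbidden (parity, ΔS, ΔL, ΔJ fail)
(d) allowed
(e) allowed
(f) forbidden (parity, ΔS, ΔL fail)
Total allowed: 3 of 6.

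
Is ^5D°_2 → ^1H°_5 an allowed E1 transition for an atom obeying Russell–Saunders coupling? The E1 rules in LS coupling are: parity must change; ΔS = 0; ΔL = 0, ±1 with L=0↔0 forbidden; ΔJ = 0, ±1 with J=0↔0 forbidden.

Reading off the term symbols: S 2→0, L 2→5, J 2→5, parity odd→odd.
Parity must change: odd → odd — violated.
ΔS = 0: S: 2 → 0 — violated.
ΔL = 0, ±1 (not L=0↔0): L: 2 → 5, ΔL = +3 — violated.
ΔJ = 0, ±1 (not J=0↔0): J: 2 → 5, ΔJ = +3 — violated.
Rule(s) violated: parity, ΔS, ΔL, ΔJ.

forbidden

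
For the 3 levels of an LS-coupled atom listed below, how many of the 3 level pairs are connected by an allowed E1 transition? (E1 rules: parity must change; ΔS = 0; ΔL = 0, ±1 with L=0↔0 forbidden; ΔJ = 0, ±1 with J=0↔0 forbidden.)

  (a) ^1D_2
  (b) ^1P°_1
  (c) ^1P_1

(a)–(b): allowed.
(a)–(c): forbidden (parity).
(b)–(c): allowed.
Allowed pairs: 2 of 3.

2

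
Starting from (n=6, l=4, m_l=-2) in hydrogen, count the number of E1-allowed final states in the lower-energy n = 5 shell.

3

E1 requires Δl = ±1, so l_f ∈ {3, 5}; with 0 ≤ l_f ≤ n_f−1 = 4, the allowed l_f values are {3}.
For l_f = 3: m_f ∈ {m_i−1, m_i, m_i+1} ∩ [−3, 3] = {-3, -2, -1} → 3 states.
Total: 3.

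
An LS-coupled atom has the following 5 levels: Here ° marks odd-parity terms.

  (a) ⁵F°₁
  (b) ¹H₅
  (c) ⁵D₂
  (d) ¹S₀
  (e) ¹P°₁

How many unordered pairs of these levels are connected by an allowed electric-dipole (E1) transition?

(a)–(b): forbidden (ΔS, ΔL, ΔJ).
(a)–(c): allowed.
(a)–(d): forbidden (ΔS, ΔL).
(a)–(e): forbidden (parity, ΔS, ΔL).
(b)–(c): forbidden (parity, ΔS, ΔL, ΔJ).
(b)–(d): forbidden (parity, ΔL, ΔJ).
(b)–(e): forbidden (ΔL, ΔJ).
(c)–(d): forbidden (parity, ΔS, ΔL, ΔJ).
(c)–(e): forbidden (ΔS).
(d)–(e): allowed.
Allowed pairs: 2 of 10.

2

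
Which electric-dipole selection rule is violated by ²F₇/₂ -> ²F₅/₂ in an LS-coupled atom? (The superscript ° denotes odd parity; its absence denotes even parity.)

parity

ΔS = 0: S: 1/2 → 1/2 — passes.
Parity must change: even → even — fails.
ΔL = 0, ±1 (not L=0↔0): L: 3 → 3, ΔL = +0 — passes.
ΔJ = 0, ±1 (not J=0↔0): J: 7/2 → 5/2, ΔJ = -1 — passes.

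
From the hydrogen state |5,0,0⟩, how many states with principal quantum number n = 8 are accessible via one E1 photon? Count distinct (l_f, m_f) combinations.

E1 requires Δl = ±1, so l_f ∈ {-1, 1}; with 0 ≤ l_f ≤ n_f−1 = 7, the allowed l_f values are {1}.
For l_f = 1: m_f ∈ {m_i−1, m_i, m_i+1} ∩ [−1, 1] = {-1, 0, 1} → 3 states.
Total: 3.

3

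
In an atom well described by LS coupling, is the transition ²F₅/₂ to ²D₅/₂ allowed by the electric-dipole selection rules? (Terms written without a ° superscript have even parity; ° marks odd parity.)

Initial level: S=1/2, L=3, J=5/2, parity even. Final level: S=1/2, L=2, J=5/2, parity even.
Parity must change: even → even — violated.
ΔS = 0: S: 1/2 → 1/2 — satisfied.
ΔL = 0, ±1 (not L=0↔0): L: 3 → 2, ΔL = -1 — satisfied.
ΔJ = 0, ±1 (not J=0↔0): J: 5/2 → 5/2, ΔJ = +0 — satisfied.
Rule(s) violated: parity.

forbidden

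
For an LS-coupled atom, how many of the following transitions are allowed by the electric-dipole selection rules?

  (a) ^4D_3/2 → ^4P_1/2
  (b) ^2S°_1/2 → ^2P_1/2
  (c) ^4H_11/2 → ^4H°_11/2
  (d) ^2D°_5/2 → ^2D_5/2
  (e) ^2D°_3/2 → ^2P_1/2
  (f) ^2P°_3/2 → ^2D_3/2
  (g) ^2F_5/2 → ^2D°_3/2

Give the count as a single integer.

6

(a) forbidden (parity fails)
(b) allowed
(c) allowed
(d) allowed
(e) allowed
(f) allowed
(g) allowed
Total allowed: 6 of 7.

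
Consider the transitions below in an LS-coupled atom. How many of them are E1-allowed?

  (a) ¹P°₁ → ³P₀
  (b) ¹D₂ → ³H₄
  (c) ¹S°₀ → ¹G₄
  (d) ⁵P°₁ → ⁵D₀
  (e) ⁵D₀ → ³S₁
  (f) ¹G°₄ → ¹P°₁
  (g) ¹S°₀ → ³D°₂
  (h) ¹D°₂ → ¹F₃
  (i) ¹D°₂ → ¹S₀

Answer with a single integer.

2

(a) forbidden (ΔS fails)
(b) forbidden (parity, ΔS, ΔL, ΔJ fail)
(c) forbidden (ΔL, ΔJ fail)
(d) allowed
(e) forbidden (parity, ΔS, ΔL fail)
(f) forbidden (parity, ΔL, ΔJ fail)
(g) forbidden (parity, ΔS, ΔL, ΔJ fail)
(h) allowed
(i) forbidden (ΔL, ΔJ fail)
Total allowed: 2 of 9.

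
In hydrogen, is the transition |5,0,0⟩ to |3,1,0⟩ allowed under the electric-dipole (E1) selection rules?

allowed

Initial l = 0, final l = 1, so Δl = +1. E1 requires Δl = ±1: passes.
Δm_l = 0 − (0) = +0. E1 requires Δm_l = 0, ±1: passes.
All E1 selection rules are satisfied.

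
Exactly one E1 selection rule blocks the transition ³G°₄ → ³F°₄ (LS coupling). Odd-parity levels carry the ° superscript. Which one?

parity

Initial level: S=1, L=4, J=4, parity odd. Final level: S=1, L=3, J=4, parity odd.
Parity must change: odd → odd — violated.
ΔS = 0: S: 1 → 1 — satisfied.
ΔL = 0, ±1 (not L=0↔0): L: 4 → 3, ΔL = -1 — satisfied.
ΔJ = 0, ±1 (not J=0↔0): J: 4 → 4, ΔJ = +0 — satisfied.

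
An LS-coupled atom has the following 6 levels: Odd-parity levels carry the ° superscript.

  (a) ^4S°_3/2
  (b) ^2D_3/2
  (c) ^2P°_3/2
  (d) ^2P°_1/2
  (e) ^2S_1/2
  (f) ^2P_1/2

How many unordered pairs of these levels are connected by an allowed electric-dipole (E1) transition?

(a)–(b): forbidden (ΔS, ΔL).
(a)–(c): forbidden (parity, ΔS).
(a)–(d): forbidden (parity, ΔS).
(a)–(e): forbidden (ΔS, ΔL).
(a)–(f): forbidden (ΔS).
(b)–(c): allowed.
(b)–(d): allowed.
(b)–(e): forbidden (parity, ΔL).
(b)–(f): forbidden (parity).
(c)–(d): forbidden (parity).
(c)–(e): allowed.
(c)–(f): allowed.
(d)–(e): allowed.
(d)–(f): allowed.
(e)–(f): forbidden (parity).
Allowed pairs: 6 of 15.

6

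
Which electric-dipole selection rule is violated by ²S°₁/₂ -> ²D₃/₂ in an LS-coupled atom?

Reading off the term symbols: S 1/2→1/2, L 0→2, J 1/2→3/2, parity odd→even.
Parity must change: odd → even — ok.
ΔS = 0: S: 1/2 → 1/2 — ok.
ΔL = 0, ±1 (not L=0↔0): L: 0 → 2, ΔL = +2 — fails.
ΔJ = 0, ±1 (not J=0↔0): J: 1/2 → 3/2, ΔJ = +1 — ok.

the ΔL = 0, ±1 rule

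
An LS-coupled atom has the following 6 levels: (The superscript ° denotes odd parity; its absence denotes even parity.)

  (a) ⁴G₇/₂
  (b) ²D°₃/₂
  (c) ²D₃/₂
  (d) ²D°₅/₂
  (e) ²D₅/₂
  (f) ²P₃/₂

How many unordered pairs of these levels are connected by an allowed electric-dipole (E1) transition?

(a)–(b): forbidden (ΔS, ΔL, ΔJ).
(a)–(c): forbidden (parity, ΔS, ΔL, ΔJ).
(a)–(d): forbidden (ΔS, ΔL).
(a)–(e): forbidden (parity, ΔS, ΔL).
(a)–(f): forbidden (parity, ΔS, ΔL, ΔJ).
(b)–(c): allowed.
(b)–(d): forbidden (parity).
(b)–(e): allowed.
(b)–(f): allowed.
(c)–(d): allowed.
(c)–(e): forbidden (parity).
(c)–(f): forbidden (parity).
(d)–(e): allowed.
(d)–(f): allowed.
(e)–(f): forbidden (parity).
Allowed pairs: 6 of 15.

6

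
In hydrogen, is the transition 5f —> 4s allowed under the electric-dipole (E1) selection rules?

forbidden

Initial l = 3, final l = 0, so Δl = -3. E1 requires Δl = ±1: fails.
The transition is electric-dipole forbidden.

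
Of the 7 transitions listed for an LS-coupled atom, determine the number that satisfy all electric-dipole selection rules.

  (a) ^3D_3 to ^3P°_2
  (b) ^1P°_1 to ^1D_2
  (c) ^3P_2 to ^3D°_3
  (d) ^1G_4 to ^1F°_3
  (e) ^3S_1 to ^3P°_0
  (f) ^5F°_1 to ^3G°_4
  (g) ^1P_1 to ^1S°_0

(a) allowed
(b) allowed
(c) allowed
(d) allowed
(e) allowed
(f) forbidden (parity, ΔS, ΔJ fail)
(g) allowed
Total allowed: 6 of 7.

6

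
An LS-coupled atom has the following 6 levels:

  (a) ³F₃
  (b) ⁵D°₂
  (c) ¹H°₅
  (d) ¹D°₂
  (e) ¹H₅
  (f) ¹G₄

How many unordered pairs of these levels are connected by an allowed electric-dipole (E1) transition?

2

(a)–(b): forbidden (ΔS).
(a)–(c): forbidden (ΔS, ΔL, ΔJ).
(a)–(d): forbidden (ΔS).
(a)–(e): forbidden (parity, ΔS, ΔL, ΔJ).
(a)–(f): forbidden (parity, ΔS).
(b)–(c): forbidden (parity, ΔS, ΔL, ΔJ).
(b)–(d): forbidden (parity, ΔS).
(b)–(e): forbidden (ΔS, ΔL, ΔJ).
(b)–(f): forbidden (ΔS, ΔL, ΔJ).
(c)–(d): forbidden (parity, ΔL, ΔJ).
(c)–(e): allowed.
(c)–(f): allowed.
(d)–(e): forbidden (ΔL, ΔJ).
(d)–(f): forbidden (ΔL, ΔJ).
(e)–(f): forbidden (parity).
Allowed pairs: 2 of 15.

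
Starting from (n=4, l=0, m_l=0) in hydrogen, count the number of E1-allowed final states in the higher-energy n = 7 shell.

E1 requires Δl = ±1, so l_f ∈ {-1, 1}; with 0 ≤ l_f ≤ n_f−1 = 6, the allowed l_f values are {1}.
For l_f = 1: m_f ∈ {m_i−1, m_i, m_i+1} ∩ [−1, 1] = {-1, 0, 1} → 3 states.
Total: 3.

3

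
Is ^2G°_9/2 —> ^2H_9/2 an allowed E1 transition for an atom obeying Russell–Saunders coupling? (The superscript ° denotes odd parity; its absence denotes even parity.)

Reading off the term symbols: S 1/2→1/2, L 4→5, J 9/2→9/2, parity odd→even.
ΔJ = 0, ±1 (not J=0↔0): J: 9/2 → 9/2, ΔJ = +0 — passes.
ΔL = 0, ±1 (not L=0↔0): L: 4 → 5, ΔL = +1 — passes.
Parity must change: odd → even — passes.
ΔS = 0: S: 1/2 → 1/2 — passes.
All four E1 rules are satisfied.

allowed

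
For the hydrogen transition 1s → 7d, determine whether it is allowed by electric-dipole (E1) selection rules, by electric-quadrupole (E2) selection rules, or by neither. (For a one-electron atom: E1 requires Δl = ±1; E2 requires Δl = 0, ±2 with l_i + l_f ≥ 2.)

E2

Δl = 2 − 0 = +2; l_i + l_f = 2.
E1 (Δl = ±1): not satisfied.
E2 (Δl = 0,±2, l_i+l_f ≥ 2): satisfied.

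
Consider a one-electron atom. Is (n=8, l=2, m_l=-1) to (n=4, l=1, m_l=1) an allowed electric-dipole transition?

Initial l = 2, final l = 1, so Δl = -1. E1 requires Δl = ±1: ok.
Δm_l = 1 − (-1) = +2. E1 requires Δm_l = 0, ±1: fails.
The transition is electric-dipole forbidden.

forbidden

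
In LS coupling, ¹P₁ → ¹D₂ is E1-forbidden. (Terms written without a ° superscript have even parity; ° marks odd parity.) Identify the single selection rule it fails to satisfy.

parity

Reading off the term symbols: S 0→0, L 1→2, J 1→2, parity even→even.
Parity must change: even → even — fails.
ΔS = 0: S: 0 → 0 — passes.
ΔL = 0, ±1 (not L=0↔0): L: 1 → 2, ΔL = +1 — passes.
ΔJ = 0, ±1 (not J=0↔0): J: 1 → 2, ΔJ = +1 — passes.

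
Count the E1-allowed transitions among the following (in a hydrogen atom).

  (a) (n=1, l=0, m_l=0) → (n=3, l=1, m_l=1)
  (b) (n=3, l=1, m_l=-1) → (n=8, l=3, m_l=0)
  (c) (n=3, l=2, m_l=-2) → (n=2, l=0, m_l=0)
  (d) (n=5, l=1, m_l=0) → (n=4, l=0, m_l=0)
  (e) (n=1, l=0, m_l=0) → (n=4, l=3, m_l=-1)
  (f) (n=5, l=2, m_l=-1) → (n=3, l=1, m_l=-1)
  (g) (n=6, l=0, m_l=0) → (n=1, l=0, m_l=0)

(a) allowed
(b) forbidden — Δl = +2 (E1 requires Δl = ±1)
(c) forbidden — Δl = -2 (E1 requires Δl = ±1); Δm_l = +2 (E1 requires Δm_l = 0, ±1)
(d) allowed
(e) forbidden — Δl = +3 (E1 requires Δl = ±1)
(f) allowed
(g) forbidden — Δl = +0 (E1 requires Δl = ±1)
Total allowed: 3 of 7.

3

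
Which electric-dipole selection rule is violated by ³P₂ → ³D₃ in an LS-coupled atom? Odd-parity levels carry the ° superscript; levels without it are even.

parity

Initial level: S=1, L=1, J=2, parity even. Final level: S=1, L=2, J=3, parity even.
ΔJ = 0, ±1 (not J=0↔0): J: 2 → 3, ΔJ = +1 — ✓.
Parity must change: even → even — ✗.
ΔL = 0, ±1 (not L=0↔0): L: 1 → 2, ΔL = +1 — ✓.
ΔS = 0: S: 1 → 1 — ✓.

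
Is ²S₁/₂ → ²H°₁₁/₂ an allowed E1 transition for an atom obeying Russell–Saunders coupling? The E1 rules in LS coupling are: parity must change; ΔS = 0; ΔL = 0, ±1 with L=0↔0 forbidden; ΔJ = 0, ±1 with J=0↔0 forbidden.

forbidden

Parity must change: even → odd — satisfied.
ΔS = 0: S: 1/2 → 1/2 — satisfied.
ΔL = 0, ±1 (not L=0↔0): L: 0 → 5, ΔL = +5 — violated.
ΔJ = 0, ±1 (not J=0↔0): J: 1/2 → 11/2, ΔJ = +5 — violated.
Rule(s) violated: ΔL, ΔJ.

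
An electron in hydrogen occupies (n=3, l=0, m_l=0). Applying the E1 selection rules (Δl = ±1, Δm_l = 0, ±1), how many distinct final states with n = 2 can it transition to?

3

E1 requires Δl = ±1, so l_f ∈ {-1, 1}; with 0 ≤ l_f ≤ n_f−1 = 1, the allowed l_f values are {1}.
For l_f = 1: m_f ∈ {m_i−1, m_i, m_i+1} ∩ [−1, 1] = {-1, 0, 1} → 3 states.
Total: 3.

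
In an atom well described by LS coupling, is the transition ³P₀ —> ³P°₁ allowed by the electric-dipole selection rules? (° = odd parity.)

allowed

Initial level: S=1, L=1, J=0, parity even. Final level: S=1, L=1, J=1, parity odd.
Parity must change: even → odd — ✓.
ΔS = 0: S: 1 → 1 — ✓.
ΔL = 0, ±1 (not L=0↔0): L: 1 → 1, ΔL = +0 — ✓.
ΔJ = 0, ±1 (not J=0↔0): J: 0 → 1, ΔJ = +1 — ✓.
All four E1 rules are satisfied.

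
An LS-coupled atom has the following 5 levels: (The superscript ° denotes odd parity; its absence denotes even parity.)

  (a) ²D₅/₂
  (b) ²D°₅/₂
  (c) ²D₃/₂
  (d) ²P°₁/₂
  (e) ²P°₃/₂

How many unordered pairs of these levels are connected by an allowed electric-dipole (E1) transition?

(a)–(b): allowed.
(a)–(c): forbidden (parity).
(a)–(d): forbidden (ΔJ).
(a)–(e): allowed.
(b)–(c): allowed.
(b)–(d): forbidden (parity, ΔJ).
(b)–(e): forbidden (parity).
(c)–(d): allowed.
(c)–(e): allowed.
(d)–(e): forbidden (parity).
Allowed pairs: 5 of 10.

5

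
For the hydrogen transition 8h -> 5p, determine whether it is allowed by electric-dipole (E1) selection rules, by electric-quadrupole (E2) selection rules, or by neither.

Δl = 1 − 5 = -4; l_i + l_f = 6.
E1 (Δl = ±1): not satisfied.
E2 (Δl = 0,±2, l_i+l_f ≥ 2): not satisfied.

neither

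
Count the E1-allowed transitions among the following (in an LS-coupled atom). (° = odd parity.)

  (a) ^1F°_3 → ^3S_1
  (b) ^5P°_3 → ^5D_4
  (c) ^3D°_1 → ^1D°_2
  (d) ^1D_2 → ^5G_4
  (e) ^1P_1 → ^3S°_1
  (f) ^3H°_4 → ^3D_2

1

(a) forbidden (ΔS, ΔL, ΔJ fail)
(b) allowed
(c) forbidden (parity, ΔS fail)
(d) forbidden (parity, ΔS, ΔL, ΔJ fail)
(e) forbidden (ΔS fails)
(f) forbidden (ΔL, ΔJ fail)
Total allowed: 1 of 6.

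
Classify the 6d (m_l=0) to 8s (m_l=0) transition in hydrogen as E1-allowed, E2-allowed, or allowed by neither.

E2

Δl = 0 − 2 = -2; l_i + l_f = 2.
Δm_l = +0.
E1 (Δl = ±1, |Δm_l| ≤ 1): not satisfied.
E2 (Δl = 0,±2, l_i+l_f ≥ 2, |Δm_l| ≤ 2): satisfied.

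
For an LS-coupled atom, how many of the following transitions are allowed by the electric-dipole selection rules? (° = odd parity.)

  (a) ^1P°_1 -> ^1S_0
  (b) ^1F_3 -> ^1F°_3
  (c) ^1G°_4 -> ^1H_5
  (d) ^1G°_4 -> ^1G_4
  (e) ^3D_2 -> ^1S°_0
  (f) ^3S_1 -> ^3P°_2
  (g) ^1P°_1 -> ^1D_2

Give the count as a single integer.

6

(a) allowed
(b) allowed
(c) allowed
(d) allowed
(e) forbidden (ΔS, ΔL, ΔJ fail)
(f) allowed
(g) allowed
Total allowed: 6 of 7.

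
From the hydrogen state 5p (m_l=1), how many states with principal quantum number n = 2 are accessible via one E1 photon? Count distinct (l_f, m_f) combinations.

1

E1 requires Δl = ±1, so l_f ∈ {0, 2}; with 0 ≤ l_f ≤ n_f−1 = 1, the allowed l_f values are {0}.
For l_f = 0: m_f ∈ {m_i−1, m_i, m_i+1} ∩ [−0, 0] = {0} → 1 state.
Total: 1.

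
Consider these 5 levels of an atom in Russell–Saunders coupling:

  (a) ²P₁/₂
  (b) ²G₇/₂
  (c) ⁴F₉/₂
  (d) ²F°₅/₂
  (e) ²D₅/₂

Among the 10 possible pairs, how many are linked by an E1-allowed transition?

(a)–(b): forbidden (parity, ΔL, ΔJ).
(a)–(c): forbidden (parity, ΔS, ΔL, ΔJ).
(a)–(d): forbidden (ΔL, ΔJ).
(a)–(e): forbidden (parity, ΔJ).
(b)–(c): forbidden (parity, ΔS).
(b)–(d): allowed.
(b)–(e): forbidden (parity, ΔL).
(c)–(d): forbidden (ΔS, ΔJ).
(c)–(e): forbidden (parity, ΔS, ΔJ).
(d)–(e): allowed.
Allowed pairs: 2 of 10.

2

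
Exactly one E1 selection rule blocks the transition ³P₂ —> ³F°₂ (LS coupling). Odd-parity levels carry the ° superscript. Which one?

the ΔL = 0, ±1 rule

Reading off the term symbols: S 1→1, L 1→3, J 2→2, parity even→odd.
Parity must change: even → odd — ✓.
ΔS = 0: S: 1 → 1 — ✓.
ΔL = 0, ±1 (not L=0↔0): L: 1 → 3, ΔL = +2 — ✗.
ΔJ = 0, ±1 (not J=0↔0): J: 2 → 2, ΔJ = +0 — ✓.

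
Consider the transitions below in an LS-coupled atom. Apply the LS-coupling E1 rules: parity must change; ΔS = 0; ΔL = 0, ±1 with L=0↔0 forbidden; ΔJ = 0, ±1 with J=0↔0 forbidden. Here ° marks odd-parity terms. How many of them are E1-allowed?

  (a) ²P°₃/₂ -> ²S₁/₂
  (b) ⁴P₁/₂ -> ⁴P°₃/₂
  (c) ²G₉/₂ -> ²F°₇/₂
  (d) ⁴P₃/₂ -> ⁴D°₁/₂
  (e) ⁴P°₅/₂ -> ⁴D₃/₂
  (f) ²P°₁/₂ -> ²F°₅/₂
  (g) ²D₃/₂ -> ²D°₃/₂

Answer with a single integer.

6

(a) allowed
(b) allowed
(c) allowed
(d) allowed
(e) allowed
(f) forbidden (parity, ΔL, ΔJ fail)
(g) allowed
Total allowed: 6 of 7.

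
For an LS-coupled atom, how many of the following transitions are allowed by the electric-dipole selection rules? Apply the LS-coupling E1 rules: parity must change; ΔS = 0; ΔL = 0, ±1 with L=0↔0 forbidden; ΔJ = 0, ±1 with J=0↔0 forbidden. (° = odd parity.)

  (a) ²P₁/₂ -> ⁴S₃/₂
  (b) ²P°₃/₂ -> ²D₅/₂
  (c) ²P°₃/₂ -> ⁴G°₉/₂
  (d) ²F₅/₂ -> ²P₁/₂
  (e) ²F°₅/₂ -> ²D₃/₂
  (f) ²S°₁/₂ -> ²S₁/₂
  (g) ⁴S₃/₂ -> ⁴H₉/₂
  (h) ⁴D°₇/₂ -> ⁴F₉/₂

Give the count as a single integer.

3

(a) forbidden (parity, ΔS fail)
(b) allowed
(c) forbidden (parity, ΔS, ΔL, ΔJ fail)
(d) forbidden (parity, ΔL, ΔJ fail)
(e) allowed
(f) forbidden (ΔL fails)
(g) forbidden (parity, ΔL, ΔJ fail)
(h) allowed
Total allowed: 3 of 8.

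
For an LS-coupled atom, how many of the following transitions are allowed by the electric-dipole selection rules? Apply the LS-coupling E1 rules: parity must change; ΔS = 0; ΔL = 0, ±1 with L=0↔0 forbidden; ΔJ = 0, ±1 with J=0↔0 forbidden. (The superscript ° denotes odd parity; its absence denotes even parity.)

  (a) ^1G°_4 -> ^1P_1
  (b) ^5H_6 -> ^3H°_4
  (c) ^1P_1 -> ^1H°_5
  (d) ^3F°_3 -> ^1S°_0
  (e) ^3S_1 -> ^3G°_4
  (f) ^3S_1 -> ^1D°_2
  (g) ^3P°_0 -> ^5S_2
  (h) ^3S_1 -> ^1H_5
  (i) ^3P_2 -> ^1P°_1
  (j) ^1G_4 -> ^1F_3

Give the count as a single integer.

(a) forbidden (ΔL, ΔJ fail)
(b) forbidden (ΔS, ΔJ fail)
(c) forbidden (ΔL, ΔJ fail)
(d) forbidden (parity, ΔS, ΔL, ΔJ fail)
(e) forbidden (ΔL, ΔJ fail)
(f) forbidden (ΔS, ΔL fail)
(g) forbidden (ΔS, ΔJ fail)
(h) forbidden (parity, ΔS, ΔL, ΔJ fail)
(i) forbidden (ΔS fails)
(j) forbidden (parity fails)
Total allowed: 0 of 10.

0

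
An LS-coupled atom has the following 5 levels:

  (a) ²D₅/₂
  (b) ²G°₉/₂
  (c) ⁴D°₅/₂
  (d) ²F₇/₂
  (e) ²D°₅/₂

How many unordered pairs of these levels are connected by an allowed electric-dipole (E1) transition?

(a)–(b): forbidden (ΔL, ΔJ).
(a)–(c): forbidden (ΔS).
(a)–(d): forbidden (parity).
(a)–(e): allowed.
(b)–(c): forbidden (parity, ΔS, ΔL, ΔJ).
(b)–(d): allowed.
(b)–(e): forbidden (parity, ΔL, ΔJ).
(c)–(d): forbidden (ΔS).
(c)–(e): forbidden (parity, ΔS).
(d)–(e): allowed.
Allowed pairs: 3 of 10.

3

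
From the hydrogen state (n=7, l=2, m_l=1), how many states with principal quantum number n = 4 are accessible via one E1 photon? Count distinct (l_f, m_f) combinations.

5

E1 requires Δl = ±1, so l_f ∈ {1, 3}; with 0 ≤ l_f ≤ n_f−1 = 3, the allowed l_f values are {1, 3}.
For l_f = 1: m_f ∈ {m_i−1, m_i, m_i+1} ∩ [−1, 1] = {0, 1} → 2 states.
For l_f = 3: m_f ∈ {m_i−1, m_i, m_i+1} ∩ [−3, 3] = {0, 1, 2} → 3 states.
Total: 5.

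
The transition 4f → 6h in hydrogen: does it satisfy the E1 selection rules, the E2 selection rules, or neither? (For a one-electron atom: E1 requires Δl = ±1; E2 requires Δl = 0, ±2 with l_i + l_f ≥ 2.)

E2

Δl = 5 − 3 = +2; l_i + l_f = 8.
E1 (Δl = ±1): not satisfied.
E2 (Δl = 0,±2, l_i+l_f ≥ 2): satisfied.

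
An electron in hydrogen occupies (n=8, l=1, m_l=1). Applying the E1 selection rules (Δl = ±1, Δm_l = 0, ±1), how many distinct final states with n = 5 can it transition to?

E1 requires Δl = ±1, so l_f ∈ {0, 2}; with 0 ≤ l_f ≤ n_f−1 = 4, the allowed l_f values are {0, 2}.
For l_f = 0: m_f ∈ {m_i−1, m_i, m_i+1} ∩ [−0, 0] = {0} → 1 state.
For l_f = 2: m_f ∈ {m_i−1, m_i, m_i+1} ∩ [−2, 2] = {0, 1, 2} → 3 states.
Total: 4.

4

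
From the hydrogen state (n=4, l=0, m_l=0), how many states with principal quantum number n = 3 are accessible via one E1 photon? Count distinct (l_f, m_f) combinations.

E1 requires Δl = ±1, so l_f ∈ {-1, 1}; with 0 ≤ l_f ≤ n_f−1 = 2, the allowed l_f values are {1}.
For l_f = 1: m_f ∈ {m_i−1, m_i, m_i+1} ∩ [−1, 1] = {-1, 0, 1} → 3 states.
Total: 3.

3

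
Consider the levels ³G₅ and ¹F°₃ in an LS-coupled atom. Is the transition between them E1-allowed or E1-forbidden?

Parity must change: even → odd — ✓.
ΔS = 0: S: 1 → 0 — ✗.
ΔL = 0, ±1 (not L=0↔0): L: 4 → 3, ΔL = -1 — ✓.
ΔJ = 0, ±1 (not J=0↔0): J: 5 → 3, ΔJ = -2 — ✗.
Rule(s) violated: ΔS, ΔJ.

forbidden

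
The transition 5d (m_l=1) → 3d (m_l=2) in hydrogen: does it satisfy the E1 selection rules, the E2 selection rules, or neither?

Δl = 2 − 2 = +0; l_i + l_f = 4.
Δm_l = +1.
E1 (Δl = ±1, |Δm_l| ≤ 1): not satisfied.
E2 (Δl = 0,±2, l_i+l_f ≥ 2, |Δm_l| ≤ 2): satisfied.

E2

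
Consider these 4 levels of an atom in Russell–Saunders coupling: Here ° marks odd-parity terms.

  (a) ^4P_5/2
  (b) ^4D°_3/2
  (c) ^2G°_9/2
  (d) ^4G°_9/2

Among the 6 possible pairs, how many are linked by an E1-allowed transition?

1

(a)–(b): allowed.
(a)–(c): forbidden (ΔS, ΔL, ΔJ).
(a)–(d): forbidden (ΔL, ΔJ).
(b)–(c): forbidden (parity, ΔS, ΔL, ΔJ).
(b)–(d): forbidden (parity, ΔL, ΔJ).
(c)–(d): forbidden (parity, ΔS).
Allowed pairs: 1 of 6.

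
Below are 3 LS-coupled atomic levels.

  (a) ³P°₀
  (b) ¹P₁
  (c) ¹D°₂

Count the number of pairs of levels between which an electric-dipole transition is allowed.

1

(a)–(b): forbidden (ΔS).
(a)–(c): forbidden (parity, ΔS, ΔJ).
(b)–(c): allowed.
Allowed pairs: 1 of 3.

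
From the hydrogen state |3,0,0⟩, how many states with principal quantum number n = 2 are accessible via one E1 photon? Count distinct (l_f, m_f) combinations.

E1 requires Δl = ±1, so l_f ∈ {-1, 1}; with 0 ≤ l_f ≤ n_f−1 = 1, the allowed l_f values are {1}.
For l_f = 1: m_f ∈ {m_i−1, m_i, m_i+1} ∩ [−1, 1] = {-1, 0, 1} → 3 states.
Total: 3.

3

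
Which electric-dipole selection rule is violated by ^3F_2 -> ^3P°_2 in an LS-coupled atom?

the ΔL = 0, ±1 rule

Reading off the term symbols: S 1→1, L 3→1, J 2→2, parity even→odd.
Parity must change: even → odd — satisfied.
ΔS = 0: S: 1 → 1 — satisfied.
ΔL = 0, ±1 (not L=0↔0): L: 3 → 1, ΔL = -2 — violated.
ΔJ = 0, ±1 (not J=0↔0): J: 2 → 2, ΔJ = +0 — satisfied.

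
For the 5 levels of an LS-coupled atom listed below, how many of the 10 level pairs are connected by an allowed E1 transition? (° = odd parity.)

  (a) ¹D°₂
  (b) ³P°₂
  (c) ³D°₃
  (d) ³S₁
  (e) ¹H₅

1

(a)–(b): forbidden (parity, ΔS).
(a)–(c): forbidden (parity, ΔS).
(a)–(d): forbidden (ΔS, ΔL).
(a)–(e): forbidden (ΔL, ΔJ).
(b)–(c): forbidden (parity).
(b)–(d): allowed.
(b)–(e): forbidden (ΔS, ΔL, ΔJ).
(c)–(d): forbidden (ΔL, ΔJ).
(c)–(e): forbidden (ΔS, ΔL, ΔJ).
(d)–(e): forbidden (parity, ΔS, ΔL, ΔJ).
Allowed pairs: 1 of 10.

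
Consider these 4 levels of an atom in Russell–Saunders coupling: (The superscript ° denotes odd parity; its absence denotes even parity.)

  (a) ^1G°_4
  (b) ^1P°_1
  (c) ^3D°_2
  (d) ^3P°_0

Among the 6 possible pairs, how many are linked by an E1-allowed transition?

(a)–(b): forbidden (parity, ΔL, ΔJ).
(a)–(c): forbidden (parity, ΔS, ΔL, ΔJ).
(a)–(d): forbidden (parity, ΔS, ΔL, ΔJ).
(b)–(c): forbidden (parity, ΔS).
(b)–(d): forbidden (parity, ΔS).
(c)–(d): forbidden (parity, ΔJ).
Allowed pairs: 0 of 6.

0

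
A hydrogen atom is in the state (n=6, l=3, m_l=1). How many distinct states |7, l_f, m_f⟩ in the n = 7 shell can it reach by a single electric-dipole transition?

E1 requires Δl = ±1, so l_f ∈ {2, 4}; with 0 ≤ l_f ≤ n_f−1 = 6, the allowed l_f values are {2, 4}.
For l_f = 2: m_f ∈ {m_i−1, m_i, m_i+1} ∩ [−2, 2] = {0, 1, 2} → 3 states.
For l_f = 4: m_f ∈ {m_i−1, m_i, m_i+1} ∩ [−4, 4] = {0, 1, 2} → 3 states.
Total: 6.

6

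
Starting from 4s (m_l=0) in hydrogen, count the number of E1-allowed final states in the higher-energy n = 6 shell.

3

E1 requires Δl = ±1, so l_f ∈ {-1, 1}; with 0 ≤ l_f ≤ n_f−1 = 5, the allowed l_f values are {1}.
For l_f = 1: m_f ∈ {m_i−1, m_i, m_i+1} ∩ [−1, 1] = {-1, 0, 1} → 3 states.
Total: 3.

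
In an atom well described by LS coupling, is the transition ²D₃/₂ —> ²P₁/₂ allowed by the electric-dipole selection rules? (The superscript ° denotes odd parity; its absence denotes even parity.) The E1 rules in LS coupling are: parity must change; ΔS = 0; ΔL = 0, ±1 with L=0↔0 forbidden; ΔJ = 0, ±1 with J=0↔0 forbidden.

forbidden

Reading off the term symbols: S 1/2→1/2, L 2→1, J 3/2→1/2, parity even→even.
Parity must change: even → even — fails.
ΔS = 0: S: 1/2 → 1/2 — passes.
ΔL = 0, ±1 (not L=0↔0): L: 2 → 1, ΔL = -1 — passes.
ΔJ = 0, ±1 (not J=0↔0): J: 3/2 → 1/2, ΔJ = -1 — passes.
Rule(s) violated: parity.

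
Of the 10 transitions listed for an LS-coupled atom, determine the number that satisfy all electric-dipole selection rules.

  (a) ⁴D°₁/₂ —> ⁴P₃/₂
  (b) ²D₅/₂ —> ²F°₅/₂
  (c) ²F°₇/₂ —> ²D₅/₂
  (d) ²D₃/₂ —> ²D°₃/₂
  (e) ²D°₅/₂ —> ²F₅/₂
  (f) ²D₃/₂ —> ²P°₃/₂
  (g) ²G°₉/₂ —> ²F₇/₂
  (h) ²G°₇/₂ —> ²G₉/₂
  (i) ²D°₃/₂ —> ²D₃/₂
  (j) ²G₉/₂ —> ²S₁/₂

9

(a) allowed
(b) allowed
(c) allowed
(d) allowed
(e) allowed
(f) allowed
(g) allowed
(h) allowed
(i) allowed
(j) forbidden (parity, ΔL, ΔJ fail)
Total allowed: 9 of 10.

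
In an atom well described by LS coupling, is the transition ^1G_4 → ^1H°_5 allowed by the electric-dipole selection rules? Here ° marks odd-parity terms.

Parity must change: even → odd — satisfied.
ΔS = 0: S: 0 → 0 — satisfied.
ΔL = 0, ±1 (not L=0↔0): L: 4 → 5, ΔL = +1 — satisfied.
ΔJ = 0, ±1 (not J=0↔0): J: 4 → 5, ΔJ = +1 — satisfied.
All four E1 rules are satisfied.

allowed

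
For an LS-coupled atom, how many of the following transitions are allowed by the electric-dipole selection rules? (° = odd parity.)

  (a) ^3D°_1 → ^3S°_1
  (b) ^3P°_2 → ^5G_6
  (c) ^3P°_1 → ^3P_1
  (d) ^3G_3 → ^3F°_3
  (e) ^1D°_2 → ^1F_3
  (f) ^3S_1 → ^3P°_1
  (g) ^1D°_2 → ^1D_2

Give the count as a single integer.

(a) forbidden (parity, ΔL fail)
(b) forbidden (ΔS, ΔL, ΔJ fail)
(c) allowed
(d) allowed
(e) allowed
(f) allowed
(g) allowed
Total allowed: 5 of 7.

5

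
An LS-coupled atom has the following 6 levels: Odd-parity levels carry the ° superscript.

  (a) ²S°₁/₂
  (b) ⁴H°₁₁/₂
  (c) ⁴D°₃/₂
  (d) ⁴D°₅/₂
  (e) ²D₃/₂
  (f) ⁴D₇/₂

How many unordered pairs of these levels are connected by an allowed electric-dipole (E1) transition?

(a)–(b): forbidden (parity, ΔS, ΔL, ΔJ).
(a)–(c): forbidden (parity, ΔS, ΔL).
(a)–(d): forbidden (parity, ΔS, ΔL, ΔJ).
(a)–(e): forbidden (ΔL).
(a)–(f): forbidden (ΔS, ΔL, ΔJ).
(b)–(c): forbidden (parity, ΔL, ΔJ).
(b)–(d): forbidden (parity, ΔL, ΔJ).
(b)–(e): forbidden (ΔS, ΔL, ΔJ).
(b)–(f): forbidden (ΔL, ΔJ).
(c)–(d): forbidden (parity).
(c)–(e): forbidden (ΔS).
(c)–(f): forbidden (ΔJ).
(d)–(e): forbidden (ΔS).
(d)–(f): allowed.
(e)–(f): forbidden (parity, ΔS, ΔJ).
Allowed pairs: 1 of 15.

1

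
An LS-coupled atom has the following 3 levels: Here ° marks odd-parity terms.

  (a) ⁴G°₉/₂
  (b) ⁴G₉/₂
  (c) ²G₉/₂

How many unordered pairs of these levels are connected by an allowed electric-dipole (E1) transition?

(a)–(b): allowed.
(a)–(c): forbidden (ΔS).
(b)–(c): forbidden (parity, ΔS).
Allowed pairs: 1 of 3.

1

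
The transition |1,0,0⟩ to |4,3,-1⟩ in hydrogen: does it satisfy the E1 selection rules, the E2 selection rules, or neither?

Δl = 3 − 0 = +3; l_i + l_f = 3.
Δm_l = -1.
E1 (Δl = ±1, |Δm_l| ≤ 1): not satisfied.
E2 (Δl = 0,±2, l_i+l_f ≥ 2, |Δm_l| ≤ 2): not satisfied.

neither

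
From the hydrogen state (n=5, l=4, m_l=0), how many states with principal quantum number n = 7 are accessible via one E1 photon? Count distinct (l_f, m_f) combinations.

6

E1 requires Δl = ±1, so l_f ∈ {3, 5}; with 0 ≤ l_f ≤ n_f−1 = 6, the allowed l_f values are {3, 5}.
For l_f = 3: m_f ∈ {m_i−1, m_i, m_i+1} ∩ [−3, 3] = {-1, 0, 1} → 3 states.
For l_f = 5: m_f ∈ {m_i−1, m_i, m_i+1} ∩ [−5, 5] = {-1, 0, 1} → 3 states.
Total: 6.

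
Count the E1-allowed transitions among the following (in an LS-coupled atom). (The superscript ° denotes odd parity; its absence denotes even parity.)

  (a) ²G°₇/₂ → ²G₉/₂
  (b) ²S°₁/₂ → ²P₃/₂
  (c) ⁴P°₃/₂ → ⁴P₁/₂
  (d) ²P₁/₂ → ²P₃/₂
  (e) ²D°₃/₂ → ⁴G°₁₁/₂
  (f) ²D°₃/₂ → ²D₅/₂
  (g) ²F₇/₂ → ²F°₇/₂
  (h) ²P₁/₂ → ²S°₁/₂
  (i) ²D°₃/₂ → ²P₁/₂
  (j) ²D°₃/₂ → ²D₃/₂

8

(a) allowed
(b) allowed
(c) allowed
(d) forbidden (parity fails)
(e) forbidden (parity, ΔS, ΔL, ΔJ fail)
(f) allowed
(g) allowed
(h) allowed
(i) allowed
(j) allowed
Total allowed: 8 of 10.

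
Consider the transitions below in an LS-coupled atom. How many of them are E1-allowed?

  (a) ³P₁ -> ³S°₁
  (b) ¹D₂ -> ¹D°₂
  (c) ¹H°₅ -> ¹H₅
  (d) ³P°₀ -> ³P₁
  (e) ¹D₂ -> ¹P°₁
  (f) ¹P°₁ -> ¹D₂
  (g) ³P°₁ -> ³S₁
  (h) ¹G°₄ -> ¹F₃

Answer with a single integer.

8

(a) allowed
(b) allowed
(c) allowed
(d) allowed
(e) allowed
(f) allowed
(g) allowed
(h) allowed
Total allowed: 8 of 8.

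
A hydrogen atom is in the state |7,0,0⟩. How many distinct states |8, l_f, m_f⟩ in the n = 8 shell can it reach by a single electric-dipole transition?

3

E1 requires Δl = ±1, so l_f ∈ {-1, 1}; with 0 ≤ l_f ≤ n_f−1 = 7, the allowed l_f values are {1}.
For l_f = 1: m_f ∈ {m_i−1, m_i, m_i+1} ∩ [−1, 1] = {-1, 0, 1} → 3 states.
Total: 3.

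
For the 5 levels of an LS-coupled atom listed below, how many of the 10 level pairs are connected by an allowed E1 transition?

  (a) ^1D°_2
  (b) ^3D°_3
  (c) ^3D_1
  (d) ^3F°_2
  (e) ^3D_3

3

(a)–(b): forbidden (parity, ΔS).
(a)–(c): forbidden (ΔS).
(a)–(d): forbidden (parity, ΔS).
(a)–(e): forbidden (ΔS).
(b)–(c): forbidden (ΔJ).
(b)–(d): forbidden (parity).
(b)–(e): allowed.
(c)–(d): allowed.
(c)–(e): forbidden (parity, ΔJ).
(d)–(e): allowed.
Allowed pairs: 3 of 10.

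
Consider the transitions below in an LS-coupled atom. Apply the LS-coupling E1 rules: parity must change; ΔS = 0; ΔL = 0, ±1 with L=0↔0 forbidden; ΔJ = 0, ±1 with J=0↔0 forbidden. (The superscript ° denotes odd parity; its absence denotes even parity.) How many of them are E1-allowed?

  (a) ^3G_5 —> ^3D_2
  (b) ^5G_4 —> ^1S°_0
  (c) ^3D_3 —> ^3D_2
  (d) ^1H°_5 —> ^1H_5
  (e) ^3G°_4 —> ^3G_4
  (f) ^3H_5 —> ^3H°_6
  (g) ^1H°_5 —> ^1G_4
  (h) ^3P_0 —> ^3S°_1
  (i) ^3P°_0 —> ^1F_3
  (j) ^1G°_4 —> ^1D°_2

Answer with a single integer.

5

(a) forbidden (parity, ΔL, ΔJ fail)
(b) forbidden (ΔS, ΔL, ΔJ fail)
(c) forbidden (parity fails)
(d) allowed
(e) allowed
(f) allowed
(g) allowed
(h) allowed
(i) forbidden (ΔS, ΔL, ΔJ fail)
(j) forbidden (parity, ΔL, ΔJ fail)
Total allowed: 5 of 10.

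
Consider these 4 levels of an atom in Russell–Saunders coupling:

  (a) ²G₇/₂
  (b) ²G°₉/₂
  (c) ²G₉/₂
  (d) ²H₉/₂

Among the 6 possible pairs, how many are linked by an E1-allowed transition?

3

(a)–(b): allowed.
(a)–(c): forbidden (parity).
(a)–(d): forbidden (parity).
(b)–(c): allowed.
(b)–(d): allowed.
(c)–(d): forbidden (parity).
Allowed pairs: 3 of 6.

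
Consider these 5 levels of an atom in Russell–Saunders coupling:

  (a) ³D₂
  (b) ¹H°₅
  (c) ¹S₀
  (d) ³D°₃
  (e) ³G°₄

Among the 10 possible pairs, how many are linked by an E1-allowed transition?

1

(a)–(b): forbidden (ΔS, ΔL, ΔJ).
(a)–(c): forbidden (parity, ΔS, ΔL, ΔJ).
(a)–(d): allowed.
(a)–(e): forbidden (ΔL, ΔJ).
(b)–(c): forbidden (ΔL, ΔJ).
(b)–(d): forbidden (parity, ΔS, ΔL, ΔJ).
(b)–(e): forbidden (parity, ΔS).
(c)–(d): forbidden (ΔS, ΔL, ΔJ).
(c)–(e): forbidden (ΔS, ΔL, ΔJ).
(d)–(e): forbidden (parity, ΔL).
Allowed pairs: 1 of 10.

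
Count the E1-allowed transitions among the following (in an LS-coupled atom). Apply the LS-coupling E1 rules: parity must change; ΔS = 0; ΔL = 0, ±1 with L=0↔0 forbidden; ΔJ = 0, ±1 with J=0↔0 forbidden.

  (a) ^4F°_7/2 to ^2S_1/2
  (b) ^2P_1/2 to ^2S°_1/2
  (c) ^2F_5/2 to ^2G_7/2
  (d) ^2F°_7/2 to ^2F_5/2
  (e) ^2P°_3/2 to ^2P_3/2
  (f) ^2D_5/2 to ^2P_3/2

3

(a) forbidden (ΔS, ΔL, ΔJ fail)
(b) allowed
(c) forbidden (parity fails)
(d) allowed
(e) allowed
(f) forbidden (parity fails)
Total allowed: 3 of 6.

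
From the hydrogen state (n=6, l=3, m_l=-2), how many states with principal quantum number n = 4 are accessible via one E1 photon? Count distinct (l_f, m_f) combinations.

E1 requires Δl = ±1, so l_f ∈ {2, 4}; with 0 ≤ l_f ≤ n_f−1 = 3, the allowed l_f values are {2}.
For l_f = 2: m_f ∈ {m_i−1, m_i, m_i+1} ∩ [−2, 2] = {-2, -1} → 2 states.
Total: 2.

2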